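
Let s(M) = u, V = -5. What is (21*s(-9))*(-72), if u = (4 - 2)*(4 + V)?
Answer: 3024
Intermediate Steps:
u = -2 (u = (4 - 2)*(4 - 5) = 2*(-1) = -2)
s(M) = -2
(21*s(-9))*(-72) = (21*(-2))*(-72) = -42*(-72) = 3024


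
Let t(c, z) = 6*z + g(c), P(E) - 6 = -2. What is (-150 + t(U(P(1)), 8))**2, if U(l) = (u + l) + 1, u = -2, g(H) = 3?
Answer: 9801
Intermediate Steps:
P(E) = 4 (P(E) = 6 - 2 = 4)
U(l) = -1 + l (U(l) = (-2 + l) + 1 = -1 + l)
t(c, z) = 3 + 6*z (t(c, z) = 6*z + 3 = 3 + 6*z)
(-150 + t(U(P(1)), 8))**2 = (-150 + (3 + 6*8))**2 = (-150 + (3 + 48))**2 = (-150 + 51)**2 = (-99)**2 = 9801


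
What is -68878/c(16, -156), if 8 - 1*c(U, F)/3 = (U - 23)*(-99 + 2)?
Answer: 68878/2013 ≈ 34.217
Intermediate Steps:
c(U, F) = -6669 + 291*U (c(U, F) = 24 - 3*(U - 23)*(-99 + 2) = 24 - 3*(-23 + U)*(-97) = 24 - 3*(2231 - 97*U) = 24 + (-6693 + 291*U) = -6669 + 291*U)
-68878/c(16, -156) = -68878/(-6669 + 291*16) = -68878/(-6669 + 4656) = -68878/(-2013) = -68878*(-1/2013) = 68878/2013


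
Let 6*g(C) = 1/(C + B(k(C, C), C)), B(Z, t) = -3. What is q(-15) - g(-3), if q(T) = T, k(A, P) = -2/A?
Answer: -539/36 ≈ -14.972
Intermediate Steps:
g(C) = 1/(6*(-3 + C)) (g(C) = 1/(6*(C - 3)) = 1/(6*(-3 + C)))
q(-15) - g(-3) = -15 - 1/(6*(-3 - 3)) = -15 - 1/(6*(-6)) = -15 - (-1)/(6*6) = -15 - 1*(-1/36) = -15 + 1/36 = -539/36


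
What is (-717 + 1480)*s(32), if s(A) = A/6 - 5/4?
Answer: 37387/12 ≈ 3115.6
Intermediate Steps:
s(A) = -5/4 + A/6 (s(A) = A*(⅙) - 5*¼ = A/6 - 5/4 = -5/4 + A/6)
(-717 + 1480)*s(32) = (-717 + 1480)*(-5/4 + (⅙)*32) = 763*(-5/4 + 16/3) = 763*(49/12) = 37387/12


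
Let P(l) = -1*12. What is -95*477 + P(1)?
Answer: -45327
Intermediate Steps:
P(l) = -12
-95*477 + P(1) = -95*477 - 12 = -45315 - 12 = -45327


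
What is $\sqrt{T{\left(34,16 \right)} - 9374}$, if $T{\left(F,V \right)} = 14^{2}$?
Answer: $i \sqrt{9178} \approx 95.802 i$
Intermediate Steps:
$T{\left(F,V \right)} = 196$
$\sqrt{T{\left(34,16 \right)} - 9374} = \sqrt{196 - 9374} = \sqrt{-9178} = i \sqrt{9178}$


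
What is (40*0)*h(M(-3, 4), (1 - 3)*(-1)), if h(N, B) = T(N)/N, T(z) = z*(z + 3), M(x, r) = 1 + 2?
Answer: 0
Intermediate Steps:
M(x, r) = 3
T(z) = z*(3 + z)
h(N, B) = 3 + N (h(N, B) = (N*(3 + N))/N = 3 + N)
(40*0)*h(M(-3, 4), (1 - 3)*(-1)) = (40*0)*(3 + 3) = 0*6 = 0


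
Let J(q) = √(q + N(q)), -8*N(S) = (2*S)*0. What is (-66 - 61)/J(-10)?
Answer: 127*I*√10/10 ≈ 40.161*I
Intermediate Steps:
N(S) = 0 (N(S) = -2*S*0/8 = -⅛*0 = 0)
J(q) = √q (J(q) = √(q + 0) = √q)
(-66 - 61)/J(-10) = (-66 - 61)/(√(-10)) = -127/(I*√10) = -I*√10/10*(-127) = 127*I*√10/10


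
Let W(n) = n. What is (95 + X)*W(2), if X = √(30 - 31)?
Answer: 190 + 2*I ≈ 190.0 + 2.0*I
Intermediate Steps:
X = I (X = √(-1) = I ≈ 1.0*I)
(95 + X)*W(2) = (95 + I)*2 = 190 + 2*I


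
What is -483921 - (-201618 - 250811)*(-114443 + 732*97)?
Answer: -19653547252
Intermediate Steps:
-483921 - (-201618 - 250811)*(-114443 + 732*97) = -483921 - (-452429)*(-114443 + 71004) = -483921 - (-452429)*(-43439) = -483921 - 1*19653063331 = -483921 - 19653063331 = -19653547252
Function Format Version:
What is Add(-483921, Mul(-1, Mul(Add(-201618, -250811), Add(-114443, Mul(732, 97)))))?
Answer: -19653547252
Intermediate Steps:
Add(-483921, Mul(-1, Mul(Add(-201618, -250811), Add(-114443, Mul(732, 97))))) = Add(-483921, Mul(-1, Mul(-452429, Add(-114443, 71004)))) = Add(-483921, Mul(-1, Mul(-452429, -43439))) = Add(-483921, Mul(-1, 19653063331)) = Add(-483921, -19653063331) = -19653547252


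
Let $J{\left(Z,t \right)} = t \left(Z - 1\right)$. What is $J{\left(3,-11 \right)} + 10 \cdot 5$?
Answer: $28$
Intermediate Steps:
$J{\left(Z,t \right)} = t \left(-1 + Z\right)$
$J{\left(3,-11 \right)} + 10 \cdot 5 = - 11 \left(-1 + 3\right) + 10 \cdot 5 = \left(-11\right) 2 + 50 = -22 + 50 = 28$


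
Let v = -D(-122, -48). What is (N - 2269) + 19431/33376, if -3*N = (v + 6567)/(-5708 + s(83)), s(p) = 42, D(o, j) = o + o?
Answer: -643351687819/283662624 ≈ -2268.0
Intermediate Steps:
D(o, j) = 2*o
v = 244 (v = -2*(-122) = -1*(-244) = 244)
N = 6811/16998 (N = -(244 + 6567)/(3*(-5708 + 42)) = -6811/(3*(-5666)) = -6811*(-1)/(3*5666) = -1/3*(-6811/5666) = 6811/16998 ≈ 0.40069)
(N - 2269) + 19431/33376 = (6811/16998 - 2269) + 19431/33376 = -38561651/16998 + 19431*(1/33376) = -38561651/16998 + 19431/33376 = -643351687819/283662624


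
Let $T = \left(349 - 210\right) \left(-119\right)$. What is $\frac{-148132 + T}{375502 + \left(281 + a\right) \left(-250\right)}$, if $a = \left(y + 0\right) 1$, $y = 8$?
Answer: $- \frac{54891}{101084} \approx -0.54302$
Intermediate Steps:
$a = 8$ ($a = \left(8 + 0\right) 1 = 8 \cdot 1 = 8$)
$T = -16541$ ($T = 139 \left(-119\right) = -16541$)
$\frac{-148132 + T}{375502 + \left(281 + a\right) \left(-250\right)} = \frac{-148132 - 16541}{375502 + \left(281 + 8\right) \left(-250\right)} = - \frac{164673}{375502 + 289 \left(-250\right)} = - \frac{164673}{375502 - 72250} = - \frac{164673}{303252} = \left(-164673\right) \frac{1}{303252} = - \frac{54891}{101084}$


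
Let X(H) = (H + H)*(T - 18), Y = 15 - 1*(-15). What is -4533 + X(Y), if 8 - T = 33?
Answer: -7113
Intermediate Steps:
T = -25 (T = 8 - 1*33 = 8 - 33 = -25)
Y = 30 (Y = 15 + 15 = 30)
X(H) = -86*H (X(H) = (H + H)*(-25 - 18) = (2*H)*(-43) = -86*H)
-4533 + X(Y) = -4533 - 86*30 = -4533 - 2580 = -7113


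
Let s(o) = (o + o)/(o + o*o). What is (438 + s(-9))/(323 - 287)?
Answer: 1751/144 ≈ 12.160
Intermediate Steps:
s(o) = 2*o/(o + o²) (s(o) = (2*o)/(o + o²) = 2*o/(o + o²))
(438 + s(-9))/(323 - 287) = (438 + 2/(1 - 9))/(323 - 287) = (438 + 2/(-8))/36 = (438 + 2*(-⅛))/36 = (438 - ¼)/36 = (1/36)*(1751/4) = 1751/144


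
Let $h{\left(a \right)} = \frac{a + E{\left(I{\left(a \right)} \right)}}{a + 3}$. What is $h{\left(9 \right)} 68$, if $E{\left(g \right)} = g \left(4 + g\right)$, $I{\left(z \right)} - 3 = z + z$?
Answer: $3026$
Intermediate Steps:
$I{\left(z \right)} = 3 + 2 z$ ($I{\left(z \right)} = 3 + \left(z + z\right) = 3 + 2 z$)
$h{\left(a \right)} = \frac{a + \left(3 + 2 a\right) \left(7 + 2 a\right)}{3 + a}$ ($h{\left(a \right)} = \frac{a + \left(3 + 2 a\right) \left(4 + \left(3 + 2 a\right)\right)}{a + 3} = \frac{a + \left(3 + 2 a\right) \left(7 + 2 a\right)}{3 + a}$)
$h{\left(9 \right)} 68 = \frac{21 + 4 \cdot 9^{2} + 21 \cdot 9}{3 + 9} \cdot 68 = \frac{21 + 4 \cdot 81 + 189}{12} \cdot 68 = \frac{21 + 324 + 189}{12} \cdot 68 = \frac{1}{12} \cdot 534 \cdot 68 = \frac{89}{2} \cdot 68 = 3026$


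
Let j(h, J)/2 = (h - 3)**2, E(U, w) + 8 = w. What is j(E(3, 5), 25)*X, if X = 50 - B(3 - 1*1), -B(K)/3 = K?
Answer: 4032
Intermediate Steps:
B(K) = -3*K
E(U, w) = -8 + w
X = 56 (X = 50 - (-3)*(3 - 1*1) = 50 - (-3)*(3 - 1) = 50 - (-3)*2 = 50 - 1*(-6) = 50 + 6 = 56)
j(h, J) = 2*(-3 + h)**2 (j(h, J) = 2*(h - 3)**2 = 2*(-3 + h)**2)
j(E(3, 5), 25)*X = (2*(-3 + (-8 + 5))**2)*56 = (2*(-3 - 3)**2)*56 = (2*(-6)**2)*56 = (2*36)*56 = 72*56 = 4032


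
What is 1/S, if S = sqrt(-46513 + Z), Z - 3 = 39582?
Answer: -I*sqrt(433)/1732 ≈ -0.012014*I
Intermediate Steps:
Z = 39585 (Z = 3 + 39582 = 39585)
S = 4*I*sqrt(433) (S = sqrt(-46513 + 39585) = sqrt(-6928) = 4*I*sqrt(433) ≈ 83.235*I)
1/S = 1/(4*I*sqrt(433)) = -I*sqrt(433)/1732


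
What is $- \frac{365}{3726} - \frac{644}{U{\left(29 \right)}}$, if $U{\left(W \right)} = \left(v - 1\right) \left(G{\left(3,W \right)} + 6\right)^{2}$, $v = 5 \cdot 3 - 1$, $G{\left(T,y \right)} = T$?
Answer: $- \frac{34369}{48438} \approx -0.70955$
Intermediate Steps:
$v = 14$ ($v = 15 - 1 = 14$)
$U{\left(W \right)} = 1053$ ($U{\left(W \right)} = \left(14 - 1\right) \left(3 + 6\right)^{2} = 13 \cdot 9^{2} = 13 \cdot 81 = 1053$)
$- \frac{365}{3726} - \frac{644}{U{\left(29 \right)}} = - \frac{365}{3726} - \frac{644}{1053} = - \frac{34369}{48438}$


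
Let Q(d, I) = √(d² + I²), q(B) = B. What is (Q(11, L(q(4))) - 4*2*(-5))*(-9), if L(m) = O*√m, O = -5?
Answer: -360 - 9*√221 ≈ -493.79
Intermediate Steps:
L(m) = -5*√m
Q(d, I) = √(I² + d²)
(Q(11, L(q(4))) - 4*2*(-5))*(-9) = (√((-5*√4)² + 11²) - 4*2*(-5))*(-9) = (√((-5*2)² + 121) - 8*(-5))*(-9) = (√((-10)² + 121) + 40)*(-9) = (√(100 + 121) + 40)*(-9) = (√221 + 40)*(-9) = (40 + √221)*(-9) = -360 - 9*√221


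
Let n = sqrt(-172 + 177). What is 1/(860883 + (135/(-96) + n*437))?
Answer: 881542752/758902951539241 - 447488*sqrt(5)/758902951539241 ≈ 1.1603e-6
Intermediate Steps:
n = sqrt(5) ≈ 2.2361
1/(860883 + (135/(-96) + n*437)) = 1/(860883 + (135/(-96) + sqrt(5)*437)) = 1/(860883 + (135*(-1/96) + 437*sqrt(5))) = 1/(860883 + (-45/32 + 437*sqrt(5))) = 1/(27548211/32 + 437*sqrt(5))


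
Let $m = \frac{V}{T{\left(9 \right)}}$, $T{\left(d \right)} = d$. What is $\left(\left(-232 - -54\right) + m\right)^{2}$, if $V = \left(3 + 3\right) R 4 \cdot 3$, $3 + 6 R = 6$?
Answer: $30276$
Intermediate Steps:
$R = \frac{1}{2}$ ($R = - \frac{1}{2} + \frac{1}{6} \cdot 6 = - \frac{1}{2} + 1 = \frac{1}{2} \approx 0.5$)
$V = 36$ ($V = \left(3 + 3\right) \frac{1}{2} \cdot 4 \cdot 3 = 6 \cdot \frac{1}{2} \cdot 12 = 3 \cdot 12 = 36$)
$m = 4$ ($m = \frac{36}{9} = 36 \cdot \frac{1}{9} = 4$)
$\left(\left(-232 - -54\right) + m\right)^{2} = \left(\left(-232 - -54\right) + 4\right)^{2} = \left(\left(-232 + 54\right) + 4\right)^{2} = \left(-178 + 4\right)^{2} = \left(-174\right)^{2} = 30276$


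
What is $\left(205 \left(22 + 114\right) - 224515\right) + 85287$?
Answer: $-111348$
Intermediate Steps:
$\left(205 \left(22 + 114\right) - 224515\right) + 85287 = \left(205 \cdot 136 - 224515\right) + 85287 = \left(27880 - 224515\right) + 85287 = -196635 + 85287 = -111348$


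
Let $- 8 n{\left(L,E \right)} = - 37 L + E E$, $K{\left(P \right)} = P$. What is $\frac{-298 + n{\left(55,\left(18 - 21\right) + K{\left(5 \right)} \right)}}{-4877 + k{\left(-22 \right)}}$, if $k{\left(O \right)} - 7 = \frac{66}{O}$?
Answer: $\frac{353}{38984} \approx 0.009055$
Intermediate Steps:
$k{\left(O \right)} = 7 + \frac{66}{O}$
$n{\left(L,E \right)} = - \frac{E^{2}}{8} + \frac{37 L}{8}$ ($n{\left(L,E \right)} = - \frac{- 37 L + E E}{8} = - \frac{- 37 L + E^{2}}{8} = - \frac{E^{2} - 37 L}{8} = - \frac{E^{2}}{8} + \frac{37 L}{8}$)
$\frac{-298 + n{\left(55,\left(18 - 21\right) + K{\left(5 \right)} \right)}}{-4877 + k{\left(-22 \right)}} = \frac{-298 + \left(- \frac{\left(\left(18 - 21\right) + 5\right)^{2}}{8} + \frac{37}{8} \cdot 55\right)}{-4877 + \left(7 + \frac{66}{-22}\right)} = \frac{-298 + \left(- \frac{\left(-3 + 5\right)^{2}}{8} + \frac{2035}{8}\right)}{-4877 + \left(7 + 66 \left(- \frac{1}{22}\right)\right)} = \frac{-298 + \left(- \frac{2^{2}}{8} + \frac{2035}{8}\right)}{-4877 + \left(7 - 3\right)} = \frac{-298 + \left(\left(- \frac{1}{8}\right) 4 + \frac{2035}{8}\right)}{-4877 + 4} = \frac{-298 + \left(- \frac{1}{2} + \frac{2035}{8}\right)}{-4873} = \left(-298 + \frac{2031}{8}\right) \left(- \frac{1}{4873}\right) = \left(- \frac{353}{8}\right) \left(- \frac{1}{4873}\right) = \frac{353}{38984}$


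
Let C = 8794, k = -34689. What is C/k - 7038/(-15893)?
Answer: 4538180/23970099 ≈ 0.18933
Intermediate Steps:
C/k - 7038/(-15893) = 8794/(-34689) - 7038/(-15893) = 8794*(-1/34689) - 7038*(-1/15893) = -8794/34689 + 306/691 = 4538180/23970099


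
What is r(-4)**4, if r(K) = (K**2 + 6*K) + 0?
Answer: 4096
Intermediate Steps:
r(K) = K**2 + 6*K
r(-4)**4 = (-4*(6 - 4))**4 = (-4*2)**4 = (-8)**4 = 4096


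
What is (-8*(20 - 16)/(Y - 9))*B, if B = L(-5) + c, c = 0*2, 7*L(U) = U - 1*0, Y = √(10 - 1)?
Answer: -80/21 ≈ -3.8095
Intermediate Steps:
Y = 3 (Y = √9 = 3)
L(U) = U/7 (L(U) = (U - 1*0)/7 = (U + 0)/7 = U/7)
c = 0
B = -5/7 (B = (⅐)*(-5) + 0 = -5/7 + 0 = -5/7 ≈ -0.71429)
(-8*(20 - 16)/(Y - 9))*B = -8*(20 - 16)/(3 - 9)*(-5/7) = -32/(-6)*(-5/7) = -32*(-1)/6*(-5/7) = -8*(-⅔)*(-5/7) = (16/3)*(-5/7) = -80/21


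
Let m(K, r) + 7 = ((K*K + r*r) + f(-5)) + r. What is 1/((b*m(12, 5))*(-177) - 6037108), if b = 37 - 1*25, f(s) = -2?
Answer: -1/6387568 ≈ -1.5655e-7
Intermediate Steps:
b = 12 (b = 37 - 25 = 12)
m(K, r) = -9 + r + K² + r² (m(K, r) = -7 + (((K*K + r*r) - 2) + r) = -7 + (((K² + r²) - 2) + r) = -7 + ((-2 + K² + r²) + r) = -7 + (-2 + r + K² + r²) = -9 + r + K² + r²)
1/((b*m(12, 5))*(-177) - 6037108) = 1/((12*(-9 + 5 + 12² + 5²))*(-177) - 6037108) = 1/((12*(-9 + 5 + 144 + 25))*(-177) - 6037108) = 1/((12*165)*(-177) - 6037108) = 1/(1980*(-177) - 6037108) = 1/(-350460 - 6037108) = 1/(-6387568) = -1/6387568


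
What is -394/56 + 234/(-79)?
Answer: -22115/2212 ≈ -9.9977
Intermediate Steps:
-394/56 + 234/(-79) = -394*1/56 + 234*(-1/79) = -197/28 - 234/79 = -22115/2212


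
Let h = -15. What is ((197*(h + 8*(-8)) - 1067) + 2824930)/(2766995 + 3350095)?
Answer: 93610/203903 ≈ 0.45909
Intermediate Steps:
((197*(h + 8*(-8)) - 1067) + 2824930)/(2766995 + 3350095) = ((197*(-15 + 8*(-8)) - 1067) + 2824930)/(2766995 + 3350095) = ((197*(-15 - 64) - 1067) + 2824930)/6117090 = ((197*(-79) - 1067) + 2824930)*(1/6117090) = ((-15563 - 1067) + 2824930)*(1/6117090) = (-16630 + 2824930)*(1/6117090) = 2808300*(1/6117090) = 93610/203903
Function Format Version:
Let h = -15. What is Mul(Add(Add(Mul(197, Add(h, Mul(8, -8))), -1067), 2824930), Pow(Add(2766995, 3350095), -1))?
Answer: Rational(93610, 203903) ≈ 0.45909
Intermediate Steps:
Mul(Add(Add(Mul(197, Add(h, Mul(8, -8))), -1067), 2824930), Pow(Add(2766995, 3350095), -1)) = Mul(Add(Add(Mul(197, Add(-15, Mul(8, -8))), -1067), 2824930), Pow(Add(2766995, 3350095), -1)) = Mul(Add(Add(Mul(197, Add(-15, -64)), -1067), 2824930), Pow(6117090, -1)) = Mul(Add(Add(Mul(197, -79), -1067), 2824930), Rational(1, 6117090)) = Mul(Add(Add(-15563, -1067), 2824930), Rational(1, 6117090)) = Mul(Add(-16630, 2824930), Rational(1, 6117090)) = Mul(2808300, Rational(1, 6117090)) = Rational(93610, 203903)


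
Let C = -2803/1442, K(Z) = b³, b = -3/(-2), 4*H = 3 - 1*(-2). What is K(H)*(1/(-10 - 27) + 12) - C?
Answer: 9038725/213416 ≈ 42.353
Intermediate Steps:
H = 5/4 (H = (3 - 1*(-2))/4 = (3 + 2)/4 = (¼)*5 = 5/4 ≈ 1.2500)
b = 3/2 (b = -3*(-½) = 3/2 ≈ 1.5000)
K(Z) = 27/8 (K(Z) = (3/2)³ = 27/8)
C = -2803/1442 (C = -2803*1/1442 = -2803/1442 ≈ -1.9438)
K(H)*(1/(-10 - 27) + 12) - C = 27*(1/(-10 - 27) + 12)/8 - 1*(-2803/1442) = 27*(1/(-37) + 12)/8 + 2803/1442 = 27*(-1/37 + 12)/8 + 2803/1442 = (27/8)*(443/37) + 2803/1442 = 11961/296 + 2803/1442 = 9038725/213416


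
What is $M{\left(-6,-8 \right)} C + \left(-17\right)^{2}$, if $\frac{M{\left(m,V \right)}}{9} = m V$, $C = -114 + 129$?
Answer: $6769$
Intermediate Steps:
$C = 15$
$M{\left(m,V \right)} = 9 V m$ ($M{\left(m,V \right)} = 9 m V = 9 V m$)
$M{\left(-6,-8 \right)} C + \left(-17\right)^{2} = 9 \left(-8\right) \left(-6\right) 15 + \left(-17\right)^{2} = 432 \cdot 15 + 289 = 6480 + 289 = 6769$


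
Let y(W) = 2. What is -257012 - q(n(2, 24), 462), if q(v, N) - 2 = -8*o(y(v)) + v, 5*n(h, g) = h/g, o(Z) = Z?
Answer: -15419881/60 ≈ -2.5700e+5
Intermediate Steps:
n(h, g) = h/(5*g) (n(h, g) = (h/g)/5 = h/(5*g))
q(v, N) = -14 + v (q(v, N) = 2 + (-8*2 + v) = 2 + (-16 + v) = -14 + v)
-257012 - q(n(2, 24), 462) = -257012 - (-14 + (⅕)*2/24) = -257012 - (-14 + (⅕)*2*(1/24)) = -257012 - (-14 + 1/60) = -257012 - 1*(-839/60) = -257012 + 839/60 = -15419881/60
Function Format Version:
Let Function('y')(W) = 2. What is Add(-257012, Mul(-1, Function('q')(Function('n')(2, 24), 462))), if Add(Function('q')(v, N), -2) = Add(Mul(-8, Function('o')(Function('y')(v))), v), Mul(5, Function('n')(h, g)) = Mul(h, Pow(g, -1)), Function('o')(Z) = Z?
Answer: Rational(-15419881, 60) ≈ -2.5700e+5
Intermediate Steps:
Function('n')(h, g) = Mul(Rational(1, 5), h, Pow(g, -1)) (Function('n')(h, g) = Mul(Rational(1, 5), Mul(h, Pow(g, -1))) = Mul(Rational(1, 5), h, Pow(g, -1)))
Function('q')(v, N) = Add(-14, v) (Function('q')(v, N) = Add(2, Add(Mul(-8, 2), v)) = Add(2, Add(-16, v)) = Add(-14, v))
Add(-257012, Mul(-1, Function('q')(Function('n')(2, 24), 462))) = Add(-257012, Mul(-1, Add(-14, Mul(Rational(1, 5), 2, Pow(24, -1))))) = Add(-257012, Mul(-1, Add(-14, Mul(Rational(1, 5), 2, Rational(1, 24))))) = Add(-257012, Mul(-1, Add(-14, Rational(1, 60)))) = Add(-257012, Mul(-1, Rational(-839, 60))) = Add(-257012, Rational(839, 60)) = Rational(-15419881, 60)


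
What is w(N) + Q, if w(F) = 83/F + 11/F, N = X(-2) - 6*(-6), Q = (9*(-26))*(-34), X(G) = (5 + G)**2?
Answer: 358114/45 ≈ 7958.1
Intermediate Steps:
Q = 7956 (Q = -234*(-34) = 7956)
N = 45 (N = (5 - 2)**2 - 6*(-6) = 3**2 + 36 = 9 + 36 = 45)
w(F) = 94/F
w(N) + Q = 94/45 + 7956 = 358114/45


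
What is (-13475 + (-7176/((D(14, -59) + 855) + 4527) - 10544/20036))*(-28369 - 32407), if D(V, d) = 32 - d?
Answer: 1727242159783224/2108789 ≈ 8.1907e+8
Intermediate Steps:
(-13475 + (-7176/((D(14, -59) + 855) + 4527) - 10544/20036))*(-28369 - 32407) = (-13475 + (-7176/(((32 - 1*(-59)) + 855) + 4527) - 10544/20036))*(-28369 - 32407) = (-13475 + (-7176/(((32 + 59) + 855) + 4527) - 10544*1/20036))*(-60776) = (-13475 + (-7176/((91 + 855) + 4527) - 2636/5009))*(-60776) = (-13475 + (-7176/(946 + 4527) - 2636/5009))*(-60776) = (-13475 + (-7176/5473 - 2636/5009))*(-60776) = (-13475 + (-7176*1/5473 - 2636/5009))*(-60776) = (-13475 + (-552/421 - 2636/5009))*(-60776) = (-13475 - 3874724/2108789)*(-60776) = -28419806499/2108789*(-60776) = 1727242159783224/2108789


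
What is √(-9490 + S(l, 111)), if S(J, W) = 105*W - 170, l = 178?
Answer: √1995 ≈ 44.665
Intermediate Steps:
S(J, W) = -170 + 105*W
√(-9490 + S(l, 111)) = √(-9490 + (-170 + 105*111)) = √(-9490 + (-170 + 11655)) = √(-9490 + 11485) = √1995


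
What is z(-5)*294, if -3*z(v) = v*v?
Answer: -2450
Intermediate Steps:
z(v) = -v²/3 (z(v) = -v*v/3 = -v²/3)
z(-5)*294 = -⅓*(-5)²*294 = -⅓*25*294 = -25/3*294 = -2450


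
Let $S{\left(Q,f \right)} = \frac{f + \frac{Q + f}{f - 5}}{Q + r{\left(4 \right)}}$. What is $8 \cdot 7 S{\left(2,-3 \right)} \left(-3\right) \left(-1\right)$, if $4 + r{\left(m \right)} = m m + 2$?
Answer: $- \frac{483}{16} \approx -30.188$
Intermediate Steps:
$r{\left(m \right)} = -2 + m^{2}$ ($r{\left(m \right)} = -4 + \left(m m + 2\right) = -4 + \left(m^{2} + 2\right) = -4 + \left(2 + m^{2}\right) = -2 + m^{2}$)
$S{\left(Q,f \right)} = \frac{f + \frac{Q + f}{-5 + f}}{14 + Q}$ ($S{\left(Q,f \right)} = \frac{f + \frac{Q + f}{f - 5}}{Q - \left(2 - 4^{2}\right)} = \frac{f + \frac{Q + f}{-5 + f}}{Q + \left(-2 + 16\right)} = \frac{f + \frac{Q + f}{-5 + f}}{Q + 14} = \frac{f + \frac{Q + f}{-5 + f}}{14 + Q}$)
$8 \cdot 7 S{\left(2,-3 \right)} \left(-3\right) \left(-1\right) = 8 \cdot 7 \frac{2 + \left(-3\right)^{2} - -12}{-70 - 10 + 14 \left(-3\right) + 2 \left(-3\right)} \left(-3\right) \left(-1\right) = 56 \frac{2 + 9 + 12}{-70 - 10 - 42 - 6} \left(-3\right) \left(-1\right) = 56 \frac{1}{-128} \cdot 23 \left(-3\right) \left(-1\right) = 56 \left(- \frac{1}{128}\right) 23 \left(-3\right) \left(-1\right) = 56 \left(- \frac{23}{128}\right) \left(-3\right) \left(-1\right) = 56 \cdot \frac{69}{128} \left(-1\right) = 56 \left(- \frac{69}{128}\right) = - \frac{483}{16}$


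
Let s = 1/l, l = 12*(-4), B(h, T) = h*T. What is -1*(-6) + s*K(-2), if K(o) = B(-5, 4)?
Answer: 77/12 ≈ 6.4167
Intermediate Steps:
B(h, T) = T*h
l = -48
K(o) = -20 (K(o) = 4*(-5) = -20)
s = -1/48 (s = 1/(-48) = -1/48 ≈ -0.020833)
-1*(-6) + s*K(-2) = -1*(-6) - 1/48*(-20) = 6 + 5/12 = 77/12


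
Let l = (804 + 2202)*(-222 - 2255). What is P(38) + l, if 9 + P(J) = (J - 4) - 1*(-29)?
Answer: -7445808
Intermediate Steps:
l = -7445862 (l = 3006*(-2477) = -7445862)
P(J) = 16 + J (P(J) = -9 + ((J - 4) - 1*(-29)) = -9 + ((-4 + J) + 29) = -9 + (25 + J) = 16 + J)
P(38) + l = (16 + 38) - 7445862 = 54 - 7445862 = -7445808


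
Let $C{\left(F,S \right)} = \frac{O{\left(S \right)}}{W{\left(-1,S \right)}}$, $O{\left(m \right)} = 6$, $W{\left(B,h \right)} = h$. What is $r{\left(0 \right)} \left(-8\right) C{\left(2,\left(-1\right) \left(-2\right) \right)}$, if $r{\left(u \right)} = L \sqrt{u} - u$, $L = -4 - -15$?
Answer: $0$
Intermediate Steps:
$L = 11$ ($L = -4 + 15 = 11$)
$r{\left(u \right)} = - u + 11 \sqrt{u}$ ($r{\left(u \right)} = 11 \sqrt{u} - u = - u + 11 \sqrt{u}$)
$C{\left(F,S \right)} = \frac{6}{S}$
$r{\left(0 \right)} \left(-8\right) C{\left(2,\left(-1\right) \left(-2\right) \right)} = \left(\left(-1\right) 0 + 11 \sqrt{0}\right) \left(-8\right) \frac{6}{\left(-1\right) \left(-2\right)} = \left(0 + 11 \cdot 0\right) \left(-8\right) \frac{6}{2} = \left(0 + 0\right) \left(-8\right) 6 \cdot \frac{1}{2} = 0 \left(-8\right) 3 = 0 \cdot 3 = 0$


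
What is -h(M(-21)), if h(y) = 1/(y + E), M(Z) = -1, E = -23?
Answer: 1/24 ≈ 0.041667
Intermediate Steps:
h(y) = 1/(-23 + y) (h(y) = 1/(y - 23) = 1/(-23 + y))
-h(M(-21)) = -1/(-23 - 1) = -1/(-24) = -1*(-1/24) = 1/24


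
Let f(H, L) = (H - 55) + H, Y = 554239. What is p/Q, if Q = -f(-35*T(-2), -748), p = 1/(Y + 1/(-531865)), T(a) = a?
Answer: -106373/5011265537478 ≈ -2.1227e-8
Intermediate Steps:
p = 531865/294780325734 (p = 1/(554239 + 1/(-531865)) = 1/(554239 - 1/531865) = 1/(294780325734/531865) = 531865/294780325734 ≈ 1.8043e-6)
f(H, L) = -55 + 2*H (f(H, L) = (-55 + H) + H = -55 + 2*H)
Q = -85 (Q = -(-55 + 2*(-35*(-2))) = -(-55 + 2*70) = -(-55 + 140) = -1*85 = -85)
p/Q = (531865/294780325734)/(-85) = (531865/294780325734)*(-1/85) = -106373/5011265537478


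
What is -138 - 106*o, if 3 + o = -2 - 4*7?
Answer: 3360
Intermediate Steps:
o = -33 (o = -3 + (-2 - 4*7) = -3 + (-2 - 28) = -3 - 30 = -33)
-138 - 106*o = -138 - 106*(-33) = -138 + 3498 = 3360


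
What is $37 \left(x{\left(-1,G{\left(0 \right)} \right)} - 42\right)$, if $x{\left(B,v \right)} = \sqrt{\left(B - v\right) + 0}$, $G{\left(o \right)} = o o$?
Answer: $-1554 + 37 i \approx -1554.0 + 37.0 i$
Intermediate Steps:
$G{\left(o \right)} = o^{2}$
$x{\left(B,v \right)} = \sqrt{B - v}$
$37 \left(x{\left(-1,G{\left(0 \right)} \right)} - 42\right) = 37 \left(\sqrt{-1 - 0^{2}} - 42\right) = 37 \left(\sqrt{-1 - 0} - 42\right) = 37 \left(\sqrt{-1 + 0} - 42\right) = 37 \left(\sqrt{-1} - 42\right) = 37 \left(i - 42\right) = 37 \left(-42 + i\right) = -1554 + 37 i$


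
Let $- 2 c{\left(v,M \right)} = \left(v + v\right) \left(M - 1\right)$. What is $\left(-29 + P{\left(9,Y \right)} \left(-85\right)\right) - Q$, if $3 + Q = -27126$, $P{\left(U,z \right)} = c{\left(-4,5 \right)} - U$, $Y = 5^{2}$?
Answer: $26505$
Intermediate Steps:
$Y = 25$
$c{\left(v,M \right)} = - v \left(-1 + M\right)$ ($c{\left(v,M \right)} = - \frac{\left(v + v\right) \left(M - 1\right)}{2} = - \frac{2 v \left(-1 + M\right)}{2} = - v \left(-1 + M\right)$)
$P{\left(U,z \right)} = 16 - U$ ($P{\left(U,z \right)} = - 4 \left(1 - 5\right) - U = \left(-4\right) \left(-4\right) - U = 16 - U$)
$Q = -27129$ ($Q = -3 - 27126 = -27129$)
$\left(-29 + P{\left(9,Y \right)} \left(-85\right)\right) - Q = \left(-29 + \left(16 - 9\right) \left(-85\right)\right) - -27129 = \left(-29 + \left(16 - 9\right) \left(-85\right)\right) + 27129 = \left(-29 + 7 \left(-85\right)\right) + 27129 = \left(-29 - 595\right) + 27129 = -624 + 27129 = 26505$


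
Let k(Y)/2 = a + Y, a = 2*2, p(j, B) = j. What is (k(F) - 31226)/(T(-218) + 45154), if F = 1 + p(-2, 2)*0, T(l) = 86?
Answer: -3902/5655 ≈ -0.69001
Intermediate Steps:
a = 4
F = 1 (F = 1 - 2*0 = 1 + 0 = 1)
k(Y) = 8 + 2*Y (k(Y) = 2*(4 + Y) = 8 + 2*Y)
(k(F) - 31226)/(T(-218) + 45154) = ((8 + 2*1) - 31226)/(86 + 45154) = ((8 + 2) - 31226)/45240 = (10 - 31226)*(1/45240) = -31216*1/45240 = -3902/5655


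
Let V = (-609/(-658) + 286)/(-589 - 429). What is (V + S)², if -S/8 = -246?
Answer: 35454963717163225/9156958864 ≈ 3.8719e+6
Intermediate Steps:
S = 1968 (S = -8*(-246) = 1968)
V = -26971/95692 (V = (-609*(-1/658) + 286)/(-1018) = (87/94 + 286)*(-1/1018) = (26971/94)*(-1/1018) = -26971/95692 ≈ -0.28185)
(V + S)² = (-26971/95692 + 1968)² = (188294885/95692)² = 35454963717163225/9156958864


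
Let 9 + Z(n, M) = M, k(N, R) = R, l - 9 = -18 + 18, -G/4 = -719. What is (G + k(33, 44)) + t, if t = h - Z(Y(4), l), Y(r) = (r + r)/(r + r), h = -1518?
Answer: 1402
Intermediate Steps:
G = 2876 (G = -4*(-719) = 2876)
l = 9 (l = 9 + (-18 + 18) = 9 + 0 = 9)
Y(r) = 1 (Y(r) = (2*r)/((2*r)) = (2*r)*(1/(2*r)) = 1)
Z(n, M) = -9 + M
t = -1518 (t = -1518 - (-9 + 9) = -1518 - 1*0 = -1518 + 0 = -1518)
(G + k(33, 44)) + t = (2876 + 44) - 1518 = 2920 - 1518 = 1402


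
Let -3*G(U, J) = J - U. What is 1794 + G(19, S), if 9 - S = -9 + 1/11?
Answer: 19738/11 ≈ 1794.4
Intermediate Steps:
S = 197/11 (S = 9 - (-9 + 1/11) = 9 - 1*(-98/11) = 9 + 98/11 = 197/11 ≈ 17.909)
G(U, J) = -J/3 + U/3 (G(U, J) = -(J - U)/3 = -J/3 + U/3)
1794 + G(19, S) = 1794 + (-1/3*197/11 + (1/3)*19) = 1794 + (-197/33 + 19/3) = 1794 + 4/11 = 19738/11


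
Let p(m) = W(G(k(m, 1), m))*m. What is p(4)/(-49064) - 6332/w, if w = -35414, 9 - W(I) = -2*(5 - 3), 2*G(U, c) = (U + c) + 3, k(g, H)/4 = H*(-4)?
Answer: 38603965/217194062 ≈ 0.17774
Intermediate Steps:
k(g, H) = -16*H (k(g, H) = 4*(H*(-4)) = 4*(-4*H) = -16*H)
G(U, c) = 3/2 + U/2 + c/2 (G(U, c) = ((U + c) + 3)/2 = (3 + U + c)/2 = 3/2 + U/2 + c/2)
W(I) = 13 (W(I) = 9 - (-2)*(5 - 3) = 9 - (-2)*2 = 9 - 1*(-4) = 9 + 4 = 13)
p(m) = 13*m
p(4)/(-49064) - 6332/w = (13*4)/(-49064) - 6332/(-35414) = 52*(-1/49064) - 6332*(-1/35414) = -13/12266 + 3166/17707 = 38603965/217194062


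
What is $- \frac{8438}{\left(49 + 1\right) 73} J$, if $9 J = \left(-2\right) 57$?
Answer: $\frac{160322}{5475} \approx 29.283$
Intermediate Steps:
$J = - \frac{38}{3}$ ($J = \frac{\left(-2\right) 57}{9} = \frac{1}{9} \left(-114\right) = - \frac{38}{3} \approx -12.667$)
$- \frac{8438}{\left(49 + 1\right) 73} J = - \frac{8438}{\left(49 + 1\right) 73} \left(- \frac{38}{3}\right) = - \frac{8438}{50 \cdot 73} \left(- \frac{38}{3}\right) = - \frac{8438}{3650} \left(- \frac{38}{3}\right) = \left(-8438\right) \frac{1}{3650} \left(- \frac{38}{3}\right) = \left(- \frac{4219}{1825}\right) \left(- \frac{38}{3}\right) = \frac{160322}{5475}$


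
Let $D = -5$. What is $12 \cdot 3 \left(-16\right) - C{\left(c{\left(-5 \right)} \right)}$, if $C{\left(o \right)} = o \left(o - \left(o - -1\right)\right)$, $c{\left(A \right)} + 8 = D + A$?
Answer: $-594$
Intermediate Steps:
$c{\left(A \right)} = -13 + A$ ($c{\left(A \right)} = -8 + \left(-5 + A\right) = -13 + A$)
$C{\left(o \right)} = - o$ ($C{\left(o \right)} = o \left(o - \left(o + 1\right)\right) = o \left(o - \left(1 + o\right)\right) = o \left(-1\right) = - o$)
$12 \cdot 3 \left(-16\right) - C{\left(c{\left(-5 \right)} \right)} = 12 \cdot 3 \left(-16\right) - - (-13 - 5) = 36 \left(-16\right) - \left(-1\right) \left(-18\right) = -576 - 18 = -594$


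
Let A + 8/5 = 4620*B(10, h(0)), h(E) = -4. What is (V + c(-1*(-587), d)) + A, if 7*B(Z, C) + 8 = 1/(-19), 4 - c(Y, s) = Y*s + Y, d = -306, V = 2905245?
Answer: 292501928/95 ≈ 3.0790e+6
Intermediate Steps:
c(Y, s) = 4 - Y - Y*s (c(Y, s) = 4 - (Y*s + Y) = 4 - (Y + Y*s) = 4 + (-Y - Y*s) = 4 - Y - Y*s)
B(Z, C) = -153/133 (B(Z, C) = -8/7 + (⅐)/(-19) = -8/7 + (⅐)*(-1/19) = -8/7 - 1/133 = -153/133)
A = -505052/95 (A = -8/5 + 4620*(-153/133) = -8/5 - 100980/19 = -505052/95 ≈ -5316.3)
(V + c(-1*(-587), d)) + A = (2905245 + (4 - (-1)*(-587) - 1*(-1*(-587))*(-306))) - 505052/95 = (2905245 + (4 - 1*587 - 1*587*(-306))) - 505052/95 = (2905245 + (4 - 587 + 179622)) - 505052/95 = (2905245 + 179039) - 505052/95 = 3084284 - 505052/95 = 292501928/95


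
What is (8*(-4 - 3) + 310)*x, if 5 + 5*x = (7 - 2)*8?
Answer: 1778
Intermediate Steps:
x = 7 (x = -1 + ((7 - 2)*8)/5 = -1 + (5*8)/5 = -1 + (⅕)*40 = -1 + 8 = 7)
(8*(-4 - 3) + 310)*x = (8*(-4 - 3) + 310)*7 = (8*(-7) + 310)*7 = (-56 + 310)*7 = 254*7 = 1778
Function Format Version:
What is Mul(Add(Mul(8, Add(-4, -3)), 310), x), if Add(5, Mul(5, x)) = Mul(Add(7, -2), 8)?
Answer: 1778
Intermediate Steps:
x = 7 (x = Add(-1, Mul(Rational(1, 5), Mul(Add(7, -2), 8))) = Add(-1, Mul(Rational(1, 5), Mul(5, 8))) = Add(-1, Mul(Rational(1, 5), 40)) = Add(-1, 8) = 7)
Mul(Add(Mul(8, Add(-4, -3)), 310), x) = Mul(Add(Mul(8, Add(-4, -3)), 310), 7) = Mul(Add(Mul(8, -7), 310), 7) = Mul(Add(-56, 310), 7) = Mul(254, 7) = 1778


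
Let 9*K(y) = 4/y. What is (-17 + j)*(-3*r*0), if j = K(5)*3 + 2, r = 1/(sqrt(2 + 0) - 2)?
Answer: 0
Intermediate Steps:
K(y) = 4/(9*y) (K(y) = (4/y)/9 = 4/(9*y))
r = 1/(-2 + sqrt(2)) (r = 1/(sqrt(2) - 2) = 1/(-2 + sqrt(2)) ≈ -1.7071)
j = 34/15 (j = ((4/9)/5)*3 + 2 = ((4/9)*(1/5))*3 + 2 = (4/45)*3 + 2 = 4/15 + 2 = 34/15 ≈ 2.2667)
(-17 + j)*(-3*r*0) = (-17 + 34/15)*(-3*(-1 - sqrt(2)/2)*0) = -221*(3 + 3*sqrt(2)/2)*0/15 = -221/15*0 = 0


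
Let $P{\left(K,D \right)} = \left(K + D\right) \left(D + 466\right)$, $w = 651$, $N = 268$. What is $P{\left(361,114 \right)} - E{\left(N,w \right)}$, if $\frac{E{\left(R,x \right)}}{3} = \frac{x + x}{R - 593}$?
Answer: $\frac{89541406}{325} \approx 2.7551 \cdot 10^{5}$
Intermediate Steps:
$E{\left(R,x \right)} = \frac{6 x}{-593 + R}$ ($E{\left(R,x \right)} = 3 \frac{x + x}{R - 593} = 3 \frac{2 x}{-593 + R} = \frac{6 x}{-593 + R}$)
$P{\left(K,D \right)} = \left(466 + D\right) \left(D + K\right)$ ($P{\left(K,D \right)} = \left(D + K\right) \left(466 + D\right) = \left(466 + D\right) \left(D + K\right)$)
$P{\left(361,114 \right)} - E{\left(N,w \right)} = \left(114^{2} + 466 \cdot 114 + 466 \cdot 361 + 114 \cdot 361\right) - 6 \cdot 651 \frac{1}{-593 + 268} = \left(12996 + 53124 + 168226 + 41154\right) - 6 \cdot 651 \frac{1}{-325} = 275500 - 6 \cdot 651 \left(- \frac{1}{325}\right) = 275500 - - \frac{3906}{325} = 275500 + \frac{3906}{325} = \frac{89541406}{325}$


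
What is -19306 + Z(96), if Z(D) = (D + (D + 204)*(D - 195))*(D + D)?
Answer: -5703274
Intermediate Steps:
Z(D) = 2*D*(D + (-195 + D)*(204 + D)) (Z(D) = (D + (204 + D)*(-195 + D))*(2*D) = (D + (-195 + D)*(204 + D))*(2*D) = 2*D*(D + (-195 + D)*(204 + D)))
-19306 + Z(96) = -19306 + 2*96*(-39780 + 96² + 10*96) = -19306 + 2*96*(-39780 + 9216 + 960) = -19306 + 2*96*(-29604) = -19306 - 5683968 = -5703274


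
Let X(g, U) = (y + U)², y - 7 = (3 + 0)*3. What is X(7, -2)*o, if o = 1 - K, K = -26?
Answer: 5292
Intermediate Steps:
y = 16 (y = 7 + (3 + 0)*3 = 7 + 3*3 = 7 + 9 = 16)
X(g, U) = (16 + U)²
o = 27 (o = 1 - 1*(-26) = 1 + 26 = 27)
X(7, -2)*o = (16 - 2)²*27 = 14²*27 = 196*27 = 5292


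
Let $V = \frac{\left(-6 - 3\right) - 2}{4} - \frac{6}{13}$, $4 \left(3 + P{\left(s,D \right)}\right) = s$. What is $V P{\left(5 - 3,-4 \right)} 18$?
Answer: $\frac{7515}{52} \approx 144.52$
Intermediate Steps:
$P{\left(s,D \right)} = -3 + \frac{s}{4}$
$V = - \frac{167}{52}$ ($V = \left(-9 - 2\right) \frac{1}{4} - \frac{6}{13} = \left(-11\right) \frac{1}{4} - \frac{6}{13} = - \frac{11}{4} - \frac{6}{13} = - \frac{167}{52} \approx -3.2115$)
$V P{\left(5 - 3,-4 \right)} 18 = - \frac{167 \left(-3 + \frac{5 - 3}{4}\right)}{52} \cdot 18 = - \frac{167 \left(-3 + \frac{1}{4} \cdot 2\right)}{52} \cdot 18 = - \frac{167 \left(-3 + \frac{1}{2}\right)}{52} \cdot 18 = \left(- \frac{167}{52}\right) \left(- \frac{5}{2}\right) 18 = \frac{835}{104} \cdot 18 = \frac{7515}{52}$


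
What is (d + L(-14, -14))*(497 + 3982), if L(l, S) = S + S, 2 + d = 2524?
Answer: 11170626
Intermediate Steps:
d = 2522 (d = -2 + 2524 = 2522)
L(l, S) = 2*S
(d + L(-14, -14))*(497 + 3982) = (2522 + 2*(-14))*(497 + 3982) = (2522 - 28)*4479 = 2494*4479 = 11170626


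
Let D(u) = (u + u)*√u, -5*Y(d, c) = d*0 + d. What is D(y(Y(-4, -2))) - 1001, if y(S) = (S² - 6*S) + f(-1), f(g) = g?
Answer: -1001 - 258*I*√129/125 ≈ -1001.0 - 23.443*I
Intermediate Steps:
Y(d, c) = -d/5 (Y(d, c) = -(d*0 + d)/5 = -(0 + d)/5 = -d/5)
y(S) = -1 + S² - 6*S (y(S) = (S² - 6*S) - 1 = -1 + S² - 6*S)
D(u) = 2*u^(3/2) (D(u) = (2*u)*√u = 2*u^(3/2))
D(y(Y(-4, -2))) - 1001 = 2*(-1 + (-⅕*(-4))² - (-6)*(-4)/5)^(3/2) - 1001 = 2*(-1 + (⅘)² - 6*⅘)^(3/2) - 1001 = 2*(-1 + 16/25 - 24/5)^(3/2) - 1001 = 2*(-129/25)^(3/2) - 1001 = 2*(-129*I*√129/125) - 1001 = -258*I*√129/125 - 1001 = -1001 - 258*I*√129/125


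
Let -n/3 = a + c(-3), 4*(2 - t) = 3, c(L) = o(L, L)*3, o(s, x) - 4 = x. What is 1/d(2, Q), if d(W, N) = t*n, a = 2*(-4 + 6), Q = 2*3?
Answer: -4/105 ≈ -0.038095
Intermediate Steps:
o(s, x) = 4 + x
c(L) = 12 + 3*L (c(L) = (4 + L)*3 = 12 + 3*L)
t = 5/4 (t = 2 - ¼*3 = 2 - ¾ = 5/4 ≈ 1.2500)
Q = 6
a = 4 (a = 2*2 = 4)
n = -21 (n = -3*(4 + (12 + 3*(-3))) = -3*(4 + (12 - 9)) = -3*(4 + 3) = -3*7 = -21)
d(W, N) = -105/4 (d(W, N) = (5/4)*(-21) = -105/4)
1/d(2, Q) = 1/(-105/4) = -4/105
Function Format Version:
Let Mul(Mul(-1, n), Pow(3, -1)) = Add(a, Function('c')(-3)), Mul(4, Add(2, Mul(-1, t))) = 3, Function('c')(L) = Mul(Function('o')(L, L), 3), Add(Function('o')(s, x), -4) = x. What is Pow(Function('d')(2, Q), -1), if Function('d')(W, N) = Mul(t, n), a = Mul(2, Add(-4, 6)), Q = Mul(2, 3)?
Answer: Rational(-4, 105) ≈ -0.038095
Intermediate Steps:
Function('o')(s, x) = Add(4, x)
Function('c')(L) = Add(12, Mul(3, L)) (Function('c')(L) = Mul(Add(4, L), 3) = Add(12, Mul(3, L)))
t = Rational(5, 4) (t = Add(2, Mul(Rational(-1, 4), 3)) = Add(2, Rational(-3, 4)) = Rational(5, 4) ≈ 1.2500)
Q = 6
a = 4 (a = Mul(2, 2) = 4)
n = -21 (n = Mul(-3, Add(4, Add(12, Mul(3, -3)))) = Mul(-3, Add(4, Add(12, -9))) = Mul(-3, Add(4, 3)) = Mul(-3, 7) = -21)
Function('d')(W, N) = Rational(-105, 4) (Function('d')(W, N) = Mul(Rational(5, 4), -21) = Rational(-105, 4))
Pow(Function('d')(2, Q), -1) = Pow(Rational(-105, 4), -1) = Rational(-4, 105)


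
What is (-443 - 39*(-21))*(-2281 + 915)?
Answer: -513616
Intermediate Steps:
(-443 - 39*(-21))*(-2281 + 915) = (-443 + 819)*(-1366) = 376*(-1366) = -513616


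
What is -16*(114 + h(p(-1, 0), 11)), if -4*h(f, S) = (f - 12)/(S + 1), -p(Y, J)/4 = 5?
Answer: -5504/3 ≈ -1834.7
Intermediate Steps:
p(Y, J) = -20 (p(Y, J) = -4*5 = -20)
h(f, S) = -(-12 + f)/(4*(1 + S)) (h(f, S) = -(f - 12)/(4*(S + 1)) = -(-12 + f)/(4*(1 + S)))
-16*(114 + h(p(-1, 0), 11)) = -16*(114 + (12 - 1*(-20))/(4*(1 + 11))) = -16*(114 + (1/4)*(12 + 20)/12) = -16*(114 + (1/4)*(1/12)*32) = -16*(114 + 2/3) = -16*344/3 = -5504/3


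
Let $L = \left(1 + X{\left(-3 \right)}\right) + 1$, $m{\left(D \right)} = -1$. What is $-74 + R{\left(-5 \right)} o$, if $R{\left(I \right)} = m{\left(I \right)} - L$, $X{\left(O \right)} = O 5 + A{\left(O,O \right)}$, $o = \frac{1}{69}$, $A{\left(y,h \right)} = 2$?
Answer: $- \frac{5096}{69} \approx -73.855$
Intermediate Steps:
$o = \frac{1}{69} \approx 0.014493$
$X{\left(O \right)} = 2 + 5 O$ ($X{\left(O \right)} = O 5 + 2 = 5 O + 2 = 2 + 5 O$)
$L = -11$ ($L = \left(1 + \left(2 + 5 \left(-3\right)\right)\right) + 1 = \left(1 + \left(2 - 15\right)\right) + 1 = \left(1 - 13\right) + 1 = -12 + 1 = -11$)
$R{\left(I \right)} = 10$ ($R{\left(I \right)} = -1 - -11 = -1 + 11 = 10$)
$-74 + R{\left(-5 \right)} o = -74 + 10 \cdot \frac{1}{69} = -74 + \frac{10}{69} = - \frac{5096}{69}$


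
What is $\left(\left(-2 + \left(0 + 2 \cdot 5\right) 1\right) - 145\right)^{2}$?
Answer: $18769$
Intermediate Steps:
$\left(\left(-2 + \left(0 + 2 \cdot 5\right) 1\right) - 145\right)^{2} = \left(\left(-2 + \left(0 + 10\right) 1\right) - 145\right)^{2} = \left(\left(-2 + 10 \cdot 1\right) - 145\right)^{2} = \left(\left(-2 + 10\right) - 145\right)^{2} = \left(8 - 145\right)^{2} = \left(-137\right)^{2} = 18769$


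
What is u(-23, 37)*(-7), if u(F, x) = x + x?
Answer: -518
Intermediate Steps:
u(F, x) = 2*x
u(-23, 37)*(-7) = (2*37)*(-7) = 74*(-7) = -518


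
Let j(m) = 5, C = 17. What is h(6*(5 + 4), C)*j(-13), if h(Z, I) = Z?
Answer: 270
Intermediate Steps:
h(6*(5 + 4), C)*j(-13) = (6*(5 + 4))*5 = (6*9)*5 = 54*5 = 270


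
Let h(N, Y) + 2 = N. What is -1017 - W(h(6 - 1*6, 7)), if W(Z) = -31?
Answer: -986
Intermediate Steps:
h(N, Y) = -2 + N
-1017 - W(h(6 - 1*6, 7)) = -1017 - 1*(-31) = -1017 + 31 = -986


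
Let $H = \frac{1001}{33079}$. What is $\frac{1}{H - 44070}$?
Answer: $- \frac{33079}{1457790529} \approx -2.2691 \cdot 10^{-5}$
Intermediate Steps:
$H = \frac{1001}{33079}$ ($H = 1001 \cdot \frac{1}{33079} = \frac{1001}{33079} \approx 0.030261$)
$\frac{1}{H - 44070} = \frac{1}{\frac{1001}{33079} - 44070} = \frac{1}{- \frac{1457790529}{33079}} = - \frac{33079}{1457790529}$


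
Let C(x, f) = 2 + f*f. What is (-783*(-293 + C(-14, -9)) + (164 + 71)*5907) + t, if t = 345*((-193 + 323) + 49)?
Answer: 1614330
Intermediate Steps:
C(x, f) = 2 + f²
t = 61755 (t = 345*(130 + 49) = 345*179 = 61755)
(-783*(-293 + C(-14, -9)) + (164 + 71)*5907) + t = (-783*(-293 + (2 + (-9)²)) + (164 + 71)*5907) + 61755 = (-783*(-293 + (2 + 81)) + 235*5907) + 61755 = (-783*(-293 + 83) + 1388145) + 61755 = (-783*(-210) + 1388145) + 61755 = (164430 + 1388145) + 61755 = 1552575 + 61755 = 1614330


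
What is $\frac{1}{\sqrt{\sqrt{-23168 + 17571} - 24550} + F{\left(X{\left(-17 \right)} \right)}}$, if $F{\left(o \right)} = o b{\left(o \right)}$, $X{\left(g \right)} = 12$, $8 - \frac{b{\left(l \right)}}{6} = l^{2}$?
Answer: $\frac{1}{-9792 + \sqrt{-24550 + i \sqrt{5597}}} \approx -0.0001021 - 1.634 \cdot 10^{-6} i$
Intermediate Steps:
$b{\left(l \right)} = 48 - 6 l^{2}$
$F{\left(o \right)} = o \left(48 - 6 o^{2}\right)$
$\frac{1}{\sqrt{\sqrt{-23168 + 17571} - 24550} + F{\left(X{\left(-17 \right)} \right)}} = \frac{1}{\sqrt{\sqrt{-23168 + 17571} - 24550} + 6 \cdot 12 \left(8 - 12^{2}\right)} = \frac{1}{\sqrt{\sqrt{-5597} - 24550} + 6 \cdot 12 \left(8 - 144\right)} = \frac{1}{\sqrt{i \sqrt{5597} - 24550} + 6 \cdot 12 \left(8 - 144\right)} = \frac{1}{\sqrt{-24550 + i \sqrt{5597}} + 6 \cdot 12 \left(-136\right)} = \frac{1}{\sqrt{-24550 + i \sqrt{5597}} - 9792} = \frac{1}{-9792 + \sqrt{-24550 + i \sqrt{5597}}}$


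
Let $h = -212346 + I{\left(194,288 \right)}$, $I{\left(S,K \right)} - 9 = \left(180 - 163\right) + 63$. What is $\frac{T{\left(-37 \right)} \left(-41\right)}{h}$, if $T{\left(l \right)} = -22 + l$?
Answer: $- \frac{59}{5177} \approx -0.011397$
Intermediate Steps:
$I{\left(S,K \right)} = 89$ ($I{\left(S,K \right)} = 9 + \left(\left(180 - 163\right) + 63\right) = 9 + \left(17 + 63\right) = 9 + 80 = 89$)
$h = -212257$ ($h = -212346 + 89 = -212257$)
$\frac{T{\left(-37 \right)} \left(-41\right)}{h} = \frac{\left(-22 - 37\right) \left(-41\right)}{-212257} = \left(-59\right) \left(-41\right) \left(- \frac{1}{212257}\right) = 2419 \left(- \frac{1}{212257}\right) = - \frac{59}{5177}$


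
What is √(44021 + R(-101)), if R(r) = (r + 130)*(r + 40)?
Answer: 2*√10563 ≈ 205.55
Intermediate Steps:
R(r) = (40 + r)*(130 + r) (R(r) = (130 + r)*(40 + r) = (40 + r)*(130 + r))
√(44021 + R(-101)) = √(44021 + (5200 + (-101)² + 170*(-101))) = √(44021 + (5200 + 10201 - 17170)) = √(44021 - 1769) = √42252 = 2*√10563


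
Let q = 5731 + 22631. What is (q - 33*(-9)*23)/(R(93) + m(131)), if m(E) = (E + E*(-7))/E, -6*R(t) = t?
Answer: -70386/43 ≈ -1636.9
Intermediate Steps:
q = 28362
R(t) = -t/6
m(E) = -6 (m(E) = (E - 7*E)/E = (-6*E)/E = -6)
(q - 33*(-9)*23)/(R(93) + m(131)) = (28362 - 33*(-9)*23)/(-⅙*93 - 6) = (28362 + 297*23)/(-31/2 - 6) = (28362 + 6831)/(-43/2) = 35193*(-2/43) = -70386/43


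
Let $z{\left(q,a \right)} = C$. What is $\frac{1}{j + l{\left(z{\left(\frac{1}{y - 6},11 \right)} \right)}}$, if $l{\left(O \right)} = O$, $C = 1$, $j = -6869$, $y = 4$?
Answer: $- \frac{1}{6868} \approx -0.0001456$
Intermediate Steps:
$z{\left(q,a \right)} = 1$
$\frac{1}{j + l{\left(z{\left(\frac{1}{y - 6},11 \right)} \right)}} = \frac{1}{-6869 + 1} = \frac{1}{-6868} = - \frac{1}{6868}$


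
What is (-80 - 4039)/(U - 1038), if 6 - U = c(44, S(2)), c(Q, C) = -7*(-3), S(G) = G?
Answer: 1373/351 ≈ 3.9117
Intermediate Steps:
c(Q, C) = 21
U = -15 (U = 6 - 1*21 = 6 - 21 = -15)
(-80 - 4039)/(U - 1038) = (-80 - 4039)/(-15 - 1038) = -4119/(-1053) = -4119*(-1/1053) = 1373/351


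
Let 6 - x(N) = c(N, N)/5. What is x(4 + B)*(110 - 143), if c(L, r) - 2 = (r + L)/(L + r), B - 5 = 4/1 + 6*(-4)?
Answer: -891/5 ≈ -178.20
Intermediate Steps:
B = -15 (B = 5 + (4/1 + 6*(-4)) = 5 + (4*1 - 24) = 5 + (4 - 24) = 5 - 20 = -15)
c(L, r) = 3 (c(L, r) = 2 + (r + L)/(L + r) = 2 + (L + r)/(L + r) = 2 + 1 = 3)
x(N) = 27/5 (x(N) = 6 - 3/5 = 6 - 1*⅗ = 6 - ⅗ = 27/5)
x(4 + B)*(110 - 143) = 27*(110 - 143)/5 = (27/5)*(-33) = -891/5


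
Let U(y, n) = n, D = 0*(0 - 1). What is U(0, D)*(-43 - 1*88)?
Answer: 0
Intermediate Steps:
D = 0 (D = 0*(-1) = 0)
U(0, D)*(-43 - 1*88) = 0*(-43 - 1*88) = 0*(-43 - 88) = 0*(-131) = 0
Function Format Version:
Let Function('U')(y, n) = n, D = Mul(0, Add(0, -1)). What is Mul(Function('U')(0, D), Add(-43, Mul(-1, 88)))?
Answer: 0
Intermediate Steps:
D = 0 (D = Mul(0, -1) = 0)
Mul(Function('U')(0, D), Add(-43, Mul(-1, 88))) = Mul(0, Add(-43, Mul(-1, 88))) = Mul(0, Add(-43, -88)) = Mul(0, -131) = 0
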